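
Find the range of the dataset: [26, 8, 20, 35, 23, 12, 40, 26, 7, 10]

33

Step 1: Identify the maximum value: max = 40
Step 2: Identify the minimum value: min = 7
Step 3: Range = max - min = 40 - 7 = 33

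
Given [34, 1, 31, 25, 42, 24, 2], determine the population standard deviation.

14.5181

Step 1: Compute the mean: 22.7143
Step 2: Sum of squared deviations from the mean: 1475.4286
Step 3: Population variance = 1475.4286 / 7 = 210.7755
Step 4: Standard deviation = sqrt(210.7755) = 14.5181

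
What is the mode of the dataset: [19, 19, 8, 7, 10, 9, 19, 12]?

19

Step 1: Count the frequency of each value:
  7: appears 1 time(s)
  8: appears 1 time(s)
  9: appears 1 time(s)
  10: appears 1 time(s)
  12: appears 1 time(s)
  19: appears 3 time(s)
Step 2: The value 19 appears most frequently (3 times).
Step 3: Mode = 19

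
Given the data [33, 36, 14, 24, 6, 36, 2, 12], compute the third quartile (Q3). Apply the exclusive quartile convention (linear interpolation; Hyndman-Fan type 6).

35.25

Step 1: Sort the data: [2, 6, 12, 14, 24, 33, 36, 36]
Step 2: n = 8
Step 3: Using the exclusive quartile method:
  Q1 = 7.5
  Q2 (median) = 19
  Q3 = 35.25
  IQR = Q3 - Q1 = 35.25 - 7.5 = 27.75
Step 4: Q3 = 35.25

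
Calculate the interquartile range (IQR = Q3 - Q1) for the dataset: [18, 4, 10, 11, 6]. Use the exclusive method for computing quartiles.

9.5

Step 1: Sort the data: [4, 6, 10, 11, 18]
Step 2: n = 5
Step 3: Using the exclusive quartile method:
  Q1 = 5
  Q2 (median) = 10
  Q3 = 14.5
  IQR = Q3 - Q1 = 14.5 - 5 = 9.5
Step 4: IQR = 9.5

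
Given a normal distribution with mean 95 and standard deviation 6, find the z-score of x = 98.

0.5

Step 1: Recall the z-score formula: z = (x - mu) / sigma
Step 2: Substitute values: z = (98 - 95) / 6
Step 3: z = 3 / 6 = 0.5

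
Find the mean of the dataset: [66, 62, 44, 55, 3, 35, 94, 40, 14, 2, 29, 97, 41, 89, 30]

46.7333

Step 1: Sum all values: 66 + 62 + 44 + 55 + 3 + 35 + 94 + 40 + 14 + 2 + 29 + 97 + 41 + 89 + 30 = 701
Step 2: Count the number of values: n = 15
Step 3: Mean = sum / n = 701 / 15 = 46.7333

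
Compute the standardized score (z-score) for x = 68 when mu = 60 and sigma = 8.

1

Step 1: Recall the z-score formula: z = (x - mu) / sigma
Step 2: Substitute values: z = (68 - 60) / 8
Step 3: z = 8 / 8 = 1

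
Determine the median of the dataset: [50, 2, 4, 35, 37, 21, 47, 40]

36

Step 1: Sort the data in ascending order: [2, 4, 21, 35, 37, 40, 47, 50]
Step 2: The number of values is n = 8.
Step 3: Since n is even, the median is the average of positions 4 and 5:
  Median = (35 + 37) / 2 = 36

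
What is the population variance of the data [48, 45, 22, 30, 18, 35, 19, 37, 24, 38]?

102.64

Step 1: Compute the mean: (48 + 45 + 22 + 30 + 18 + 35 + 19 + 37 + 24 + 38) / 10 = 31.6
Step 2: Compute squared deviations from the mean:
  (48 - 31.6)^2 = 268.96
  (45 - 31.6)^2 = 179.56
  (22 - 31.6)^2 = 92.16
  (30 - 31.6)^2 = 2.56
  (18 - 31.6)^2 = 184.96
  (35 - 31.6)^2 = 11.56
  (19 - 31.6)^2 = 158.76
  (37 - 31.6)^2 = 29.16
  (24 - 31.6)^2 = 57.76
  (38 - 31.6)^2 = 40.96
Step 3: Sum of squared deviations = 1026.4
Step 4: Population variance = 1026.4 / 10 = 102.64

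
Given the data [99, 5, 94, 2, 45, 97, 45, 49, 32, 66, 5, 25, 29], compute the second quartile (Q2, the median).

45

Step 1: Sort the data: [2, 5, 5, 25, 29, 32, 45, 45, 49, 66, 94, 97, 99]
Step 2: n = 13
Step 3: Q2 is the median. Since n is odd, it is the middle value at position 7: 45
Step 4: Q2 = 45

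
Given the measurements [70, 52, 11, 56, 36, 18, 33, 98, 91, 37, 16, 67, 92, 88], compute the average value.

54.6429

Step 1: Sum all values: 70 + 52 + 11 + 56 + 36 + 18 + 33 + 98 + 91 + 37 + 16 + 67 + 92 + 88 = 765
Step 2: Count the number of values: n = 14
Step 3: Mean = sum / n = 765 / 14 = 54.6429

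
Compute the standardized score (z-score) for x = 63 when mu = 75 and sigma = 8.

-1.5

Step 1: Recall the z-score formula: z = (x - mu) / sigma
Step 2: Substitute values: z = (63 - 75) / 8
Step 3: z = -12 / 8 = -1.5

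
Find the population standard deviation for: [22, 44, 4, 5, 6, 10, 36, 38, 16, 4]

14.7868

Step 1: Compute the mean: 18.5
Step 2: Sum of squared deviations from the mean: 2186.5
Step 3: Population variance = 2186.5 / 10 = 218.65
Step 4: Standard deviation = sqrt(218.65) = 14.7868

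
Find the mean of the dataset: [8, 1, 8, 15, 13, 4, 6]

7.8571

Step 1: Sum all values: 8 + 1 + 8 + 15 + 13 + 4 + 6 = 55
Step 2: Count the number of values: n = 7
Step 3: Mean = sum / n = 55 / 7 = 7.8571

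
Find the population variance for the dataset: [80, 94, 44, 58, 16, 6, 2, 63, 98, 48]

1080.09

Step 1: Compute the mean: (80 + 94 + 44 + 58 + 16 + 6 + 2 + 63 + 98 + 48) / 10 = 50.9
Step 2: Compute squared deviations from the mean:
  (80 - 50.9)^2 = 846.81
  (94 - 50.9)^2 = 1857.61
  (44 - 50.9)^2 = 47.61
  (58 - 50.9)^2 = 50.41
  (16 - 50.9)^2 = 1218.01
  (6 - 50.9)^2 = 2016.01
  (2 - 50.9)^2 = 2391.21
  (63 - 50.9)^2 = 146.41
  (98 - 50.9)^2 = 2218.41
  (48 - 50.9)^2 = 8.41
Step 3: Sum of squared deviations = 10800.9
Step 4: Population variance = 10800.9 / 10 = 1080.09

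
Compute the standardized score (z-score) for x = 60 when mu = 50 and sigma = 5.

2

Step 1: Recall the z-score formula: z = (x - mu) / sigma
Step 2: Substitute values: z = (60 - 50) / 5
Step 3: z = 10 / 5 = 2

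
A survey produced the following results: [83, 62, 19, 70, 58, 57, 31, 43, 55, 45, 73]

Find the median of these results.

57

Step 1: Sort the data in ascending order: [19, 31, 43, 45, 55, 57, 58, 62, 70, 73, 83]
Step 2: The number of values is n = 11.
Step 3: Since n is odd, the median is the middle value at position 6: 57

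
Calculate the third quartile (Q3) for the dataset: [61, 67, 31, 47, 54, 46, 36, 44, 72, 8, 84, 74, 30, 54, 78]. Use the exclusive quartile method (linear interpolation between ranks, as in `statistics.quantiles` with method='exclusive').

72

Step 1: Sort the data: [8, 30, 31, 36, 44, 46, 47, 54, 54, 61, 67, 72, 74, 78, 84]
Step 2: n = 15
Step 3: Using the exclusive quartile method:
  Q1 = 36
  Q2 (median) = 54
  Q3 = 72
  IQR = Q3 - Q1 = 72 - 36 = 36
Step 4: Q3 = 72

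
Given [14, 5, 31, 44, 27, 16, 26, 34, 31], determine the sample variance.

140

Step 1: Compute the mean: (14 + 5 + 31 + 44 + 27 + 16 + 26 + 34 + 31) / 9 = 25.3333
Step 2: Compute squared deviations from the mean:
  (14 - 25.3333)^2 = 128.4444
  (5 - 25.3333)^2 = 413.4444
  (31 - 25.3333)^2 = 32.1111
  (44 - 25.3333)^2 = 348.4444
  (27 - 25.3333)^2 = 2.7778
  (16 - 25.3333)^2 = 87.1111
  (26 - 25.3333)^2 = 0.4444
  (34 - 25.3333)^2 = 75.1111
  (31 - 25.3333)^2 = 32.1111
Step 3: Sum of squared deviations = 1120
Step 4: Sample variance = 1120 / 8 = 140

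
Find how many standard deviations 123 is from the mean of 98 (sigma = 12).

2.0833

Step 1: Recall the z-score formula: z = (x - mu) / sigma
Step 2: Substitute values: z = (123 - 98) / 12
Step 3: z = 25 / 12 = 2.0833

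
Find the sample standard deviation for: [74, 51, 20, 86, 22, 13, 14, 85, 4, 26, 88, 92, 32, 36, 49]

31.2178

Step 1: Compute the mean: 46.1333
Step 2: Sum of squared deviations from the mean: 13643.7333
Step 3: Sample variance = 13643.7333 / 14 = 974.5524
Step 4: Standard deviation = sqrt(974.5524) = 31.2178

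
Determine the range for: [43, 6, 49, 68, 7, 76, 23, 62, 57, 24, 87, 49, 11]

81

Step 1: Identify the maximum value: max = 87
Step 2: Identify the minimum value: min = 6
Step 3: Range = max - min = 87 - 6 = 81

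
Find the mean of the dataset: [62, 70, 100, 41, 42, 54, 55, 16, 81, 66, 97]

62.1818

Step 1: Sum all values: 62 + 70 + 100 + 41 + 42 + 54 + 55 + 16 + 81 + 66 + 97 = 684
Step 2: Count the number of values: n = 11
Step 3: Mean = sum / n = 684 / 11 = 62.1818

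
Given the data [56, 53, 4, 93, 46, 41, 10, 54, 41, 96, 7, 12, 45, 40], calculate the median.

43

Step 1: Sort the data in ascending order: [4, 7, 10, 12, 40, 41, 41, 45, 46, 53, 54, 56, 93, 96]
Step 2: The number of values is n = 14.
Step 3: Since n is even, the median is the average of positions 7 and 8:
  Median = (41 + 45) / 2 = 43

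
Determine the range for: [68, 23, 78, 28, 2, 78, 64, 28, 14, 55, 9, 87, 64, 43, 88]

86

Step 1: Identify the maximum value: max = 88
Step 2: Identify the minimum value: min = 2
Step 3: Range = max - min = 88 - 2 = 86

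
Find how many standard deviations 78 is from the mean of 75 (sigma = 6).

0.5

Step 1: Recall the z-score formula: z = (x - mu) / sigma
Step 2: Substitute values: z = (78 - 75) / 6
Step 3: z = 3 / 6 = 0.5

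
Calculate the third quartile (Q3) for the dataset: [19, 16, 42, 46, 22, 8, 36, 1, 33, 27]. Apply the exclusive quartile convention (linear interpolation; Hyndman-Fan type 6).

37.5

Step 1: Sort the data: [1, 8, 16, 19, 22, 27, 33, 36, 42, 46]
Step 2: n = 10
Step 3: Using the exclusive quartile method:
  Q1 = 14
  Q2 (median) = 24.5
  Q3 = 37.5
  IQR = Q3 - Q1 = 37.5 - 14 = 23.5
Step 4: Q3 = 37.5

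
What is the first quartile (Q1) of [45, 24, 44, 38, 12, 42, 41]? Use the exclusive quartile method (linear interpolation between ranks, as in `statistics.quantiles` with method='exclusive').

24

Step 1: Sort the data: [12, 24, 38, 41, 42, 44, 45]
Step 2: n = 7
Step 3: Using the exclusive quartile method:
  Q1 = 24
  Q2 (median) = 41
  Q3 = 44
  IQR = Q3 - Q1 = 44 - 24 = 20
Step 4: Q1 = 24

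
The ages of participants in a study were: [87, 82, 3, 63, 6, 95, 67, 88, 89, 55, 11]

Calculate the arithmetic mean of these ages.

58.7273

Step 1: Sum all values: 87 + 82 + 3 + 63 + 6 + 95 + 67 + 88 + 89 + 55 + 11 = 646
Step 2: Count the number of values: n = 11
Step 3: Mean = sum / n = 646 / 11 = 58.7273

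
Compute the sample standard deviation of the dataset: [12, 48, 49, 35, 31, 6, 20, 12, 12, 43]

16.4168

Step 1: Compute the mean: 26.8
Step 2: Sum of squared deviations from the mean: 2425.6
Step 3: Sample variance = 2425.6 / 9 = 269.5111
Step 4: Standard deviation = sqrt(269.5111) = 16.4168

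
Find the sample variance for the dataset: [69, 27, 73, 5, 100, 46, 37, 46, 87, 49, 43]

747.0909

Step 1: Compute the mean: (69 + 27 + 73 + 5 + 100 + 46 + 37 + 46 + 87 + 49 + 43) / 11 = 52.9091
Step 2: Compute squared deviations from the mean:
  (69 - 52.9091)^2 = 258.9174
  (27 - 52.9091)^2 = 671.281
  (73 - 52.9091)^2 = 403.6446
  (5 - 52.9091)^2 = 2295.281
  (100 - 52.9091)^2 = 2217.5537
  (46 - 52.9091)^2 = 47.7355
  (37 - 52.9091)^2 = 253.0992
  (46 - 52.9091)^2 = 47.7355
  (87 - 52.9091)^2 = 1162.1901
  (49 - 52.9091)^2 = 15.281
  (43 - 52.9091)^2 = 98.1901
Step 3: Sum of squared deviations = 7470.9091
Step 4: Sample variance = 7470.9091 / 10 = 747.0909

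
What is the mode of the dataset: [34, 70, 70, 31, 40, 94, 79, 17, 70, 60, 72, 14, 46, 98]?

70

Step 1: Count the frequency of each value:
  14: appears 1 time(s)
  17: appears 1 time(s)
  31: appears 1 time(s)
  34: appears 1 time(s)
  40: appears 1 time(s)
  46: appears 1 time(s)
  60: appears 1 time(s)
  70: appears 3 time(s)
  72: appears 1 time(s)
  79: appears 1 time(s)
  94: appears 1 time(s)
  98: appears 1 time(s)
Step 2: The value 70 appears most frequently (3 times).
Step 3: Mode = 70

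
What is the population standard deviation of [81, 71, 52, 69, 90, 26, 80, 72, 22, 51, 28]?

23.0149

Step 1: Compute the mean: 58.3636
Step 2: Sum of squared deviations from the mean: 5826.5455
Step 3: Population variance = 5826.5455 / 11 = 529.686
Step 4: Standard deviation = sqrt(529.686) = 23.0149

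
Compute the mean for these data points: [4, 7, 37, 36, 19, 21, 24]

21.1429

Step 1: Sum all values: 4 + 7 + 37 + 36 + 19 + 21 + 24 = 148
Step 2: Count the number of values: n = 7
Step 3: Mean = sum / n = 148 / 7 = 21.1429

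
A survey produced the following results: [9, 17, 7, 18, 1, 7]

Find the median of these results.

8

Step 1: Sort the data in ascending order: [1, 7, 7, 9, 17, 18]
Step 2: The number of values is n = 6.
Step 3: Since n is even, the median is the average of positions 3 and 4:
  Median = (7 + 9) / 2 = 8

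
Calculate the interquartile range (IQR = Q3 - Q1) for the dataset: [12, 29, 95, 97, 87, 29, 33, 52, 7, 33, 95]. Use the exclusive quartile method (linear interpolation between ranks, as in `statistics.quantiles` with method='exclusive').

66

Step 1: Sort the data: [7, 12, 29, 29, 33, 33, 52, 87, 95, 95, 97]
Step 2: n = 11
Step 3: Using the exclusive quartile method:
  Q1 = 29
  Q2 (median) = 33
  Q3 = 95
  IQR = Q3 - Q1 = 95 - 29 = 66
Step 4: IQR = 66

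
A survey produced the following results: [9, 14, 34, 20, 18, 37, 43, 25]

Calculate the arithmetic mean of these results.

25

Step 1: Sum all values: 9 + 14 + 34 + 20 + 18 + 37 + 43 + 25 = 200
Step 2: Count the number of values: n = 8
Step 3: Mean = sum / n = 200 / 8 = 25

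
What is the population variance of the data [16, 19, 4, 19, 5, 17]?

40.2222

Step 1: Compute the mean: (16 + 19 + 4 + 19 + 5 + 17) / 6 = 13.3333
Step 2: Compute squared deviations from the mean:
  (16 - 13.3333)^2 = 7.1111
  (19 - 13.3333)^2 = 32.1111
  (4 - 13.3333)^2 = 87.1111
  (19 - 13.3333)^2 = 32.1111
  (5 - 13.3333)^2 = 69.4444
  (17 - 13.3333)^2 = 13.4444
Step 3: Sum of squared deviations = 241.3333
Step 4: Population variance = 241.3333 / 6 = 40.2222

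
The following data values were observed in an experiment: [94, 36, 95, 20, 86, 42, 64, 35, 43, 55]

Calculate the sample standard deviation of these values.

26.7125

Step 1: Compute the mean: 57
Step 2: Sum of squared deviations from the mean: 6422
Step 3: Sample variance = 6422 / 9 = 713.5556
Step 4: Standard deviation = sqrt(713.5556) = 26.7125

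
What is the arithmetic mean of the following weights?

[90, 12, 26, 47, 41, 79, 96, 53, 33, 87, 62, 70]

58

Step 1: Sum all values: 90 + 12 + 26 + 47 + 41 + 79 + 96 + 53 + 33 + 87 + 62 + 70 = 696
Step 2: Count the number of values: n = 12
Step 3: Mean = sum / n = 696 / 12 = 58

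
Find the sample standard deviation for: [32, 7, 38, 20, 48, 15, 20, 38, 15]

13.6147

Step 1: Compute the mean: 25.8889
Step 2: Sum of squared deviations from the mean: 1482.8889
Step 3: Sample variance = 1482.8889 / 8 = 185.3611
Step 4: Standard deviation = sqrt(185.3611) = 13.6147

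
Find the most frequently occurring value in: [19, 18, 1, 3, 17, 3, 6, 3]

3

Step 1: Count the frequency of each value:
  1: appears 1 time(s)
  3: appears 3 time(s)
  6: appears 1 time(s)
  17: appears 1 time(s)
  18: appears 1 time(s)
  19: appears 1 time(s)
Step 2: The value 3 appears most frequently (3 times).
Step 3: Mode = 3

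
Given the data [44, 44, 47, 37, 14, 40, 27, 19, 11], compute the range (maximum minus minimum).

36

Step 1: Identify the maximum value: max = 47
Step 2: Identify the minimum value: min = 11
Step 3: Range = max - min = 47 - 11 = 36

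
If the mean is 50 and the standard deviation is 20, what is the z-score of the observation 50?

0

Step 1: Recall the z-score formula: z = (x - mu) / sigma
Step 2: Substitute values: z = (50 - 50) / 20
Step 3: z = 0 / 20 = 0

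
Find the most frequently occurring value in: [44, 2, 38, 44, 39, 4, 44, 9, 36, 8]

44

Step 1: Count the frequency of each value:
  2: appears 1 time(s)
  4: appears 1 time(s)
  8: appears 1 time(s)
  9: appears 1 time(s)
  36: appears 1 time(s)
  38: appears 1 time(s)
  39: appears 1 time(s)
  44: appears 3 time(s)
Step 2: The value 44 appears most frequently (3 times).
Step 3: Mode = 44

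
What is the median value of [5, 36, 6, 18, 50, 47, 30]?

30

Step 1: Sort the data in ascending order: [5, 6, 18, 30, 36, 47, 50]
Step 2: The number of values is n = 7.
Step 3: Since n is odd, the median is the middle value at position 4: 30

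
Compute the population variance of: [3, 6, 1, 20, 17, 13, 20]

55.6735

Step 1: Compute the mean: (3 + 6 + 1 + 20 + 17 + 13 + 20) / 7 = 11.4286
Step 2: Compute squared deviations from the mean:
  (3 - 11.4286)^2 = 71.0408
  (6 - 11.4286)^2 = 29.4694
  (1 - 11.4286)^2 = 108.7551
  (20 - 11.4286)^2 = 73.4694
  (17 - 11.4286)^2 = 31.0408
  (13 - 11.4286)^2 = 2.4694
  (20 - 11.4286)^2 = 73.4694
Step 3: Sum of squared deviations = 389.7143
Step 4: Population variance = 389.7143 / 7 = 55.6735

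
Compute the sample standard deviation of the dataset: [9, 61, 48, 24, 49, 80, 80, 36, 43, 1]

26.7766

Step 1: Compute the mean: 43.1
Step 2: Sum of squared deviations from the mean: 6452.9
Step 3: Sample variance = 6452.9 / 9 = 716.9889
Step 4: Standard deviation = sqrt(716.9889) = 26.7766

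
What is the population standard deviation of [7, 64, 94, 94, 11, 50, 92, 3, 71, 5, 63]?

35.732

Step 1: Compute the mean: 50.3636
Step 2: Sum of squared deviations from the mean: 14044.5455
Step 3: Population variance = 14044.5455 / 11 = 1276.7769
Step 4: Standard deviation = sqrt(1276.7769) = 35.732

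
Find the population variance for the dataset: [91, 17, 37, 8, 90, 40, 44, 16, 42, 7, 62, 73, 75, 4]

877.9184

Step 1: Compute the mean: (91 + 17 + 37 + 8 + 90 + 40 + 44 + 16 + 42 + 7 + 62 + 73 + 75 + 4) / 14 = 43.2857
Step 2: Compute squared deviations from the mean:
  (91 - 43.2857)^2 = 2276.6531
  (17 - 43.2857)^2 = 690.9388
  (37 - 43.2857)^2 = 39.5102
  (8 - 43.2857)^2 = 1245.0816
  (90 - 43.2857)^2 = 2182.2245
  (40 - 43.2857)^2 = 10.7959
  (44 - 43.2857)^2 = 0.5102
  (16 - 43.2857)^2 = 744.5102
  (42 - 43.2857)^2 = 1.6531
  (7 - 43.2857)^2 = 1316.6531
  (62 - 43.2857)^2 = 350.2245
  (73 - 43.2857)^2 = 882.9388
  (75 - 43.2857)^2 = 1005.7959
  (4 - 43.2857)^2 = 1543.3673
Step 3: Sum of squared deviations = 12290.8571
Step 4: Population variance = 12290.8571 / 14 = 877.9184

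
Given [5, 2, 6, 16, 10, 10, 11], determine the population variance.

18.2449

Step 1: Compute the mean: (5 + 2 + 6 + 16 + 10 + 10 + 11) / 7 = 8.5714
Step 2: Compute squared deviations from the mean:
  (5 - 8.5714)^2 = 12.7551
  (2 - 8.5714)^2 = 43.1837
  (6 - 8.5714)^2 = 6.6122
  (16 - 8.5714)^2 = 55.1837
  (10 - 8.5714)^2 = 2.0408
  (10 - 8.5714)^2 = 2.0408
  (11 - 8.5714)^2 = 5.898
Step 3: Sum of squared deviations = 127.7143
Step 4: Population variance = 127.7143 / 7 = 18.2449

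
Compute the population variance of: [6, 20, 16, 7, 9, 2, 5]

35.3469

Step 1: Compute the mean: (6 + 20 + 16 + 7 + 9 + 2 + 5) / 7 = 9.2857
Step 2: Compute squared deviations from the mean:
  (6 - 9.2857)^2 = 10.7959
  (20 - 9.2857)^2 = 114.7959
  (16 - 9.2857)^2 = 45.0816
  (7 - 9.2857)^2 = 5.2245
  (9 - 9.2857)^2 = 0.0816
  (2 - 9.2857)^2 = 53.0816
  (5 - 9.2857)^2 = 18.3673
Step 3: Sum of squared deviations = 247.4286
Step 4: Population variance = 247.4286 / 7 = 35.3469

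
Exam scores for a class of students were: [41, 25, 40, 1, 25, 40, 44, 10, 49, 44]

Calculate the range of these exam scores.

48

Step 1: Identify the maximum value: max = 49
Step 2: Identify the minimum value: min = 1
Step 3: Range = max - min = 49 - 1 = 48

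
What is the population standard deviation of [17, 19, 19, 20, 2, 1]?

8.1854

Step 1: Compute the mean: 13
Step 2: Sum of squared deviations from the mean: 402
Step 3: Population variance = 402 / 6 = 67
Step 4: Standard deviation = sqrt(67) = 8.1854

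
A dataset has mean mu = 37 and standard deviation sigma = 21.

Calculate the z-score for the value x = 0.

-1.7619

Step 1: Recall the z-score formula: z = (x - mu) / sigma
Step 2: Substitute values: z = (0 - 37) / 21
Step 3: z = -37 / 21 = -1.7619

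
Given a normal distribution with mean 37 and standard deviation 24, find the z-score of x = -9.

-1.9167

Step 1: Recall the z-score formula: z = (x - mu) / sigma
Step 2: Substitute values: z = (-9 - 37) / 24
Step 3: z = -46 / 24 = -1.9167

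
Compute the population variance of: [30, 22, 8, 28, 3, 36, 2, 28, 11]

145.5556

Step 1: Compute the mean: (30 + 22 + 8 + 28 + 3 + 36 + 2 + 28 + 11) / 9 = 18.6667
Step 2: Compute squared deviations from the mean:
  (30 - 18.6667)^2 = 128.4444
  (22 - 18.6667)^2 = 11.1111
  (8 - 18.6667)^2 = 113.7778
  (28 - 18.6667)^2 = 87.1111
  (3 - 18.6667)^2 = 245.4444
  (36 - 18.6667)^2 = 300.4444
  (2 - 18.6667)^2 = 277.7778
  (28 - 18.6667)^2 = 87.1111
  (11 - 18.6667)^2 = 58.7778
Step 3: Sum of squared deviations = 1310
Step 4: Population variance = 1310 / 9 = 145.5556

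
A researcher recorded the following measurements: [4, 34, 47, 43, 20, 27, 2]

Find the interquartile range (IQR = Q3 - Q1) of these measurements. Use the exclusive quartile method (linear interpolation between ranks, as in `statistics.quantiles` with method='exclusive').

39

Step 1: Sort the data: [2, 4, 20, 27, 34, 43, 47]
Step 2: n = 7
Step 3: Using the exclusive quartile method:
  Q1 = 4
  Q2 (median) = 27
  Q3 = 43
  IQR = Q3 - Q1 = 43 - 4 = 39
Step 4: IQR = 39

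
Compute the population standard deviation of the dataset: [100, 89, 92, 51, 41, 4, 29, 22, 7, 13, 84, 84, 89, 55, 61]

32.7301

Step 1: Compute the mean: 54.7333
Step 2: Sum of squared deviations from the mean: 16068.9333
Step 3: Population variance = 16068.9333 / 15 = 1071.2622
Step 4: Standard deviation = sqrt(1071.2622) = 32.7301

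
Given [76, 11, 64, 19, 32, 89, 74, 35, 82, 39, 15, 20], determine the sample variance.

828.0606

Step 1: Compute the mean: (76 + 11 + 64 + 19 + 32 + 89 + 74 + 35 + 82 + 39 + 15 + 20) / 12 = 46.3333
Step 2: Compute squared deviations from the mean:
  (76 - 46.3333)^2 = 880.1111
  (11 - 46.3333)^2 = 1248.4444
  (64 - 46.3333)^2 = 312.1111
  (19 - 46.3333)^2 = 747.1111
  (32 - 46.3333)^2 = 205.4444
  (89 - 46.3333)^2 = 1820.4444
  (74 - 46.3333)^2 = 765.4444
  (35 - 46.3333)^2 = 128.4444
  (82 - 46.3333)^2 = 1272.1111
  (39 - 46.3333)^2 = 53.7778
  (15 - 46.3333)^2 = 981.7778
  (20 - 46.3333)^2 = 693.4444
Step 3: Sum of squared deviations = 9108.6667
Step 4: Sample variance = 9108.6667 / 11 = 828.0606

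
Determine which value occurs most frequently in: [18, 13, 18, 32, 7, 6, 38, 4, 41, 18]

18

Step 1: Count the frequency of each value:
  4: appears 1 time(s)
  6: appears 1 time(s)
  7: appears 1 time(s)
  13: appears 1 time(s)
  18: appears 3 time(s)
  32: appears 1 time(s)
  38: appears 1 time(s)
  41: appears 1 time(s)
Step 2: The value 18 appears most frequently (3 times).
Step 3: Mode = 18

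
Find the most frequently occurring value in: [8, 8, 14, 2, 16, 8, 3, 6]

8

Step 1: Count the frequency of each value:
  2: appears 1 time(s)
  3: appears 1 time(s)
  6: appears 1 time(s)
  8: appears 3 time(s)
  14: appears 1 time(s)
  16: appears 1 time(s)
Step 2: The value 8 appears most frequently (3 times).
Step 3: Mode = 8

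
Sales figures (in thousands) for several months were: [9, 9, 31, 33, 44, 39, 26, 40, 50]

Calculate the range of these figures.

41

Step 1: Identify the maximum value: max = 50
Step 2: Identify the minimum value: min = 9
Step 3: Range = max - min = 50 - 9 = 41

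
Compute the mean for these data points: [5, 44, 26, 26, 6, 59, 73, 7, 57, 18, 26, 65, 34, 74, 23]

36.2

Step 1: Sum all values: 5 + 44 + 26 + 26 + 6 + 59 + 73 + 7 + 57 + 18 + 26 + 65 + 34 + 74 + 23 = 543
Step 2: Count the number of values: n = 15
Step 3: Mean = sum / n = 543 / 15 = 36.2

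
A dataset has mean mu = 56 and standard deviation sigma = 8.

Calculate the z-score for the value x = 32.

-3

Step 1: Recall the z-score formula: z = (x - mu) / sigma
Step 2: Substitute values: z = (32 - 56) / 8
Step 3: z = -24 / 8 = -3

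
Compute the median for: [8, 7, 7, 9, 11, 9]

8.5

Step 1: Sort the data in ascending order: [7, 7, 8, 9, 9, 11]
Step 2: The number of values is n = 6.
Step 3: Since n is even, the median is the average of positions 3 and 4:
  Median = (8 + 9) / 2 = 8.5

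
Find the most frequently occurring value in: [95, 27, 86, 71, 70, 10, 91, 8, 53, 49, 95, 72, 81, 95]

95

Step 1: Count the frequency of each value:
  8: appears 1 time(s)
  10: appears 1 time(s)
  27: appears 1 time(s)
  49: appears 1 time(s)
  53: appears 1 time(s)
  70: appears 1 time(s)
  71: appears 1 time(s)
  72: appears 1 time(s)
  81: appears 1 time(s)
  86: appears 1 time(s)
  91: appears 1 time(s)
  95: appears 3 time(s)
Step 2: The value 95 appears most frequently (3 times).
Step 3: Mode = 95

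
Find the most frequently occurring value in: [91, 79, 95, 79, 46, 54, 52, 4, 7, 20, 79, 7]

79

Step 1: Count the frequency of each value:
  4: appears 1 time(s)
  7: appears 2 time(s)
  20: appears 1 time(s)
  46: appears 1 time(s)
  52: appears 1 time(s)
  54: appears 1 time(s)
  79: appears 3 time(s)
  91: appears 1 time(s)
  95: appears 1 time(s)
Step 2: The value 79 appears most frequently (3 times).
Step 3: Mode = 79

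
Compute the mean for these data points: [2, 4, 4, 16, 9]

7

Step 1: Sum all values: 2 + 4 + 4 + 16 + 9 = 35
Step 2: Count the number of values: n = 5
Step 3: Mean = sum / n = 35 / 5 = 7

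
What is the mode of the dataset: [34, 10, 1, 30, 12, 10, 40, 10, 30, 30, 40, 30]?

30

Step 1: Count the frequency of each value:
  1: appears 1 time(s)
  10: appears 3 time(s)
  12: appears 1 time(s)
  30: appears 4 time(s)
  34: appears 1 time(s)
  40: appears 2 time(s)
Step 2: The value 30 appears most frequently (4 times).
Step 3: Mode = 30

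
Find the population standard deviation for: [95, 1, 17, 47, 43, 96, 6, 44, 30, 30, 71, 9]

31.0326

Step 1: Compute the mean: 40.75
Step 2: Sum of squared deviations from the mean: 11556.25
Step 3: Population variance = 11556.25 / 12 = 963.0208
Step 4: Standard deviation = sqrt(963.0208) = 31.0326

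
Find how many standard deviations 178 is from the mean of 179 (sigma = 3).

-0.3333

Step 1: Recall the z-score formula: z = (x - mu) / sigma
Step 2: Substitute values: z = (178 - 179) / 3
Step 3: z = -1 / 3 = -0.3333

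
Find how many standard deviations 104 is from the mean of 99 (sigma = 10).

0.5

Step 1: Recall the z-score formula: z = (x - mu) / sigma
Step 2: Substitute values: z = (104 - 99) / 10
Step 3: z = 5 / 10 = 0.5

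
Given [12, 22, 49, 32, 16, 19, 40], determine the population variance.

158.9796

Step 1: Compute the mean: (12 + 22 + 49 + 32 + 16 + 19 + 40) / 7 = 27.1429
Step 2: Compute squared deviations from the mean:
  (12 - 27.1429)^2 = 229.3061
  (22 - 27.1429)^2 = 26.449
  (49 - 27.1429)^2 = 477.7347
  (32 - 27.1429)^2 = 23.5918
  (16 - 27.1429)^2 = 124.1633
  (19 - 27.1429)^2 = 66.3061
  (40 - 27.1429)^2 = 165.3061
Step 3: Sum of squared deviations = 1112.8571
Step 4: Population variance = 1112.8571 / 7 = 158.9796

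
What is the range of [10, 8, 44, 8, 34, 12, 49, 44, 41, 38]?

41

Step 1: Identify the maximum value: max = 49
Step 2: Identify the minimum value: min = 8
Step 3: Range = max - min = 49 - 8 = 41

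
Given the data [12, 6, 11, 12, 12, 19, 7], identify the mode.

12

Step 1: Count the frequency of each value:
  6: appears 1 time(s)
  7: appears 1 time(s)
  11: appears 1 time(s)
  12: appears 3 time(s)
  19: appears 1 time(s)
Step 2: The value 12 appears most frequently (3 times).
Step 3: Mode = 12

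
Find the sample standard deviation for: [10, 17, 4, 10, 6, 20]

6.2102

Step 1: Compute the mean: 11.1667
Step 2: Sum of squared deviations from the mean: 192.8333
Step 3: Sample variance = 192.8333 / 5 = 38.5667
Step 4: Standard deviation = sqrt(38.5667) = 6.2102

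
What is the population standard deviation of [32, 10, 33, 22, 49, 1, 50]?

17.1333

Step 1: Compute the mean: 28.1429
Step 2: Sum of squared deviations from the mean: 2054.8571
Step 3: Population variance = 2054.8571 / 7 = 293.551
Step 4: Standard deviation = sqrt(293.551) = 17.1333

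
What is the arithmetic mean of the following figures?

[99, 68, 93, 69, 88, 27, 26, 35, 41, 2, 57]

55

Step 1: Sum all values: 99 + 68 + 93 + 69 + 88 + 27 + 26 + 35 + 41 + 2 + 57 = 605
Step 2: Count the number of values: n = 11
Step 3: Mean = sum / n = 605 / 11 = 55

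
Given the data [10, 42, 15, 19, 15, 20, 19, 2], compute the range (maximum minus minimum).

40

Step 1: Identify the maximum value: max = 42
Step 2: Identify the minimum value: min = 2
Step 3: Range = max - min = 42 - 2 = 40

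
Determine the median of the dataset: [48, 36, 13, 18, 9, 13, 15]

15

Step 1: Sort the data in ascending order: [9, 13, 13, 15, 18, 36, 48]
Step 2: The number of values is n = 7.
Step 3: Since n is odd, the median is the middle value at position 4: 15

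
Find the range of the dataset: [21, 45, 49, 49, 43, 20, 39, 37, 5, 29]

44

Step 1: Identify the maximum value: max = 49
Step 2: Identify the minimum value: min = 5
Step 3: Range = max - min = 49 - 5 = 44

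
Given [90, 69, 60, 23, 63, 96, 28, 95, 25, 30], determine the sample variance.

887.2111

Step 1: Compute the mean: (90 + 69 + 60 + 23 + 63 + 96 + 28 + 95 + 25 + 30) / 10 = 57.9
Step 2: Compute squared deviations from the mean:
  (90 - 57.9)^2 = 1030.41
  (69 - 57.9)^2 = 123.21
  (60 - 57.9)^2 = 4.41
  (23 - 57.9)^2 = 1218.01
  (63 - 57.9)^2 = 26.01
  (96 - 57.9)^2 = 1451.61
  (28 - 57.9)^2 = 894.01
  (95 - 57.9)^2 = 1376.41
  (25 - 57.9)^2 = 1082.41
  (30 - 57.9)^2 = 778.41
Step 3: Sum of squared deviations = 7984.9
Step 4: Sample variance = 7984.9 / 9 = 887.2111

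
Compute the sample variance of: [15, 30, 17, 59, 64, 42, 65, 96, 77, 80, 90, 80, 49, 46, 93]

702.1714

Step 1: Compute the mean: (15 + 30 + 17 + 59 + 64 + 42 + 65 + 96 + 77 + 80 + 90 + 80 + 49 + 46 + 93) / 15 = 60.2
Step 2: Compute squared deviations from the mean:
  (15 - 60.2)^2 = 2043.04
  (30 - 60.2)^2 = 912.04
  (17 - 60.2)^2 = 1866.24
  (59 - 60.2)^2 = 1.44
  (64 - 60.2)^2 = 14.44
  (42 - 60.2)^2 = 331.24
  (65 - 60.2)^2 = 23.04
  (96 - 60.2)^2 = 1281.64
  (77 - 60.2)^2 = 282.24
  (80 - 60.2)^2 = 392.04
  (90 - 60.2)^2 = 888.04
  (80 - 60.2)^2 = 392.04
  (49 - 60.2)^2 = 125.44
  (46 - 60.2)^2 = 201.64
  (93 - 60.2)^2 = 1075.84
Step 3: Sum of squared deviations = 9830.4
Step 4: Sample variance = 9830.4 / 14 = 702.1714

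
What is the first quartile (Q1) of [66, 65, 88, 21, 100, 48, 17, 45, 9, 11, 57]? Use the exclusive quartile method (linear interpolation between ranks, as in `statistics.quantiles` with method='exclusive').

17

Step 1: Sort the data: [9, 11, 17, 21, 45, 48, 57, 65, 66, 88, 100]
Step 2: n = 11
Step 3: Using the exclusive quartile method:
  Q1 = 17
  Q2 (median) = 48
  Q3 = 66
  IQR = Q3 - Q1 = 66 - 17 = 49
Step 4: Q1 = 17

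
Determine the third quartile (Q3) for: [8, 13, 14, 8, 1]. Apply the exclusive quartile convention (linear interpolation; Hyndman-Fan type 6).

13.5

Step 1: Sort the data: [1, 8, 8, 13, 14]
Step 2: n = 5
Step 3: Using the exclusive quartile method:
  Q1 = 4.5
  Q2 (median) = 8
  Q3 = 13.5
  IQR = Q3 - Q1 = 13.5 - 4.5 = 9
Step 4: Q3 = 13.5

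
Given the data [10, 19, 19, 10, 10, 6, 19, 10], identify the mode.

10

Step 1: Count the frequency of each value:
  6: appears 1 time(s)
  10: appears 4 time(s)
  19: appears 3 time(s)
Step 2: The value 10 appears most frequently (4 times).
Step 3: Mode = 10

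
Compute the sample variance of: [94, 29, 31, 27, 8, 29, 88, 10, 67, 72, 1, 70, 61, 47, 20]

893.2571

Step 1: Compute the mean: (94 + 29 + 31 + 27 + 8 + 29 + 88 + 10 + 67 + 72 + 1 + 70 + 61 + 47 + 20) / 15 = 43.6
Step 2: Compute squared deviations from the mean:
  (94 - 43.6)^2 = 2540.16
  (29 - 43.6)^2 = 213.16
  (31 - 43.6)^2 = 158.76
  (27 - 43.6)^2 = 275.56
  (8 - 43.6)^2 = 1267.36
  (29 - 43.6)^2 = 213.16
  (88 - 43.6)^2 = 1971.36
  (10 - 43.6)^2 = 1128.96
  (67 - 43.6)^2 = 547.56
  (72 - 43.6)^2 = 806.56
  (1 - 43.6)^2 = 1814.76
  (70 - 43.6)^2 = 696.96
  (61 - 43.6)^2 = 302.76
  (47 - 43.6)^2 = 11.56
  (20 - 43.6)^2 = 556.96
Step 3: Sum of squared deviations = 12505.6
Step 4: Sample variance = 12505.6 / 14 = 893.2571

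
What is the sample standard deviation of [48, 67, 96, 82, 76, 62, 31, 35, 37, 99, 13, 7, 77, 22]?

30.3148

Step 1: Compute the mean: 53.7143
Step 2: Sum of squared deviations from the mean: 11946.8571
Step 3: Sample variance = 11946.8571 / 13 = 918.989
Step 4: Standard deviation = sqrt(918.989) = 30.3148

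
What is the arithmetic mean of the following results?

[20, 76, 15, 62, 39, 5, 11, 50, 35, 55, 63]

39.1818

Step 1: Sum all values: 20 + 76 + 15 + 62 + 39 + 5 + 11 + 50 + 35 + 55 + 63 = 431
Step 2: Count the number of values: n = 11
Step 3: Mean = sum / n = 431 / 11 = 39.1818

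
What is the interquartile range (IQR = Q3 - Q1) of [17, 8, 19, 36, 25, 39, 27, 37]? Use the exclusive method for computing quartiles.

19.25

Step 1: Sort the data: [8, 17, 19, 25, 27, 36, 37, 39]
Step 2: n = 8
Step 3: Using the exclusive quartile method:
  Q1 = 17.5
  Q2 (median) = 26
  Q3 = 36.75
  IQR = Q3 - Q1 = 36.75 - 17.5 = 19.25
Step 4: IQR = 19.25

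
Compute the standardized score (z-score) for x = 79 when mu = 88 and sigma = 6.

-1.5

Step 1: Recall the z-score formula: z = (x - mu) / sigma
Step 2: Substitute values: z = (79 - 88) / 6
Step 3: z = -9 / 6 = -1.5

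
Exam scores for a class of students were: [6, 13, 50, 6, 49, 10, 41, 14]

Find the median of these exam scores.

13.5

Step 1: Sort the data in ascending order: [6, 6, 10, 13, 14, 41, 49, 50]
Step 2: The number of values is n = 8.
Step 3: Since n is even, the median is the average of positions 4 and 5:
  Median = (13 + 14) / 2 = 13.5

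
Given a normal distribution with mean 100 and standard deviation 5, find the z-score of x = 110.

2

Step 1: Recall the z-score formula: z = (x - mu) / sigma
Step 2: Substitute values: z = (110 - 100) / 5
Step 3: z = 10 / 5 = 2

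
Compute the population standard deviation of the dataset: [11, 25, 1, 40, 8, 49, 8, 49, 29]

17.449

Step 1: Compute the mean: 24.4444
Step 2: Sum of squared deviations from the mean: 2740.2222
Step 3: Population variance = 2740.2222 / 9 = 304.4691
Step 4: Standard deviation = sqrt(304.4691) = 17.449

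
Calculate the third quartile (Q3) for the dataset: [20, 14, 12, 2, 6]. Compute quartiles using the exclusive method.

17

Step 1: Sort the data: [2, 6, 12, 14, 20]
Step 2: n = 5
Step 3: Using the exclusive quartile method:
  Q1 = 4
  Q2 (median) = 12
  Q3 = 17
  IQR = Q3 - Q1 = 17 - 4 = 13
Step 4: Q3 = 17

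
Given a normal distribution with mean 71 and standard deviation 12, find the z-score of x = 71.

0

Step 1: Recall the z-score formula: z = (x - mu) / sigma
Step 2: Substitute values: z = (71 - 71) / 12
Step 3: z = 0 / 12 = 0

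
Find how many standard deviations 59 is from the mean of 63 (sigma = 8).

-0.5

Step 1: Recall the z-score formula: z = (x - mu) / sigma
Step 2: Substitute values: z = (59 - 63) / 8
Step 3: z = -4 / 8 = -0.5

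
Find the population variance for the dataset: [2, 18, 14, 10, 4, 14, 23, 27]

65.75

Step 1: Compute the mean: (2 + 18 + 14 + 10 + 4 + 14 + 23 + 27) / 8 = 14
Step 2: Compute squared deviations from the mean:
  (2 - 14)^2 = 144
  (18 - 14)^2 = 16
  (14 - 14)^2 = 0
  (10 - 14)^2 = 16
  (4 - 14)^2 = 100
  (14 - 14)^2 = 0
  (23 - 14)^2 = 81
  (27 - 14)^2 = 169
Step 3: Sum of squared deviations = 526
Step 4: Population variance = 526 / 8 = 65.75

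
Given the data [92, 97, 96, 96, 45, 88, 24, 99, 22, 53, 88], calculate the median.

88

Step 1: Sort the data in ascending order: [22, 24, 45, 53, 88, 88, 92, 96, 96, 97, 99]
Step 2: The number of values is n = 11.
Step 3: Since n is odd, the median is the middle value at position 6: 88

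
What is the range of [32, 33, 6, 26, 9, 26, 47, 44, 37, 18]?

41

Step 1: Identify the maximum value: max = 47
Step 2: Identify the minimum value: min = 6
Step 3: Range = max - min = 47 - 6 = 41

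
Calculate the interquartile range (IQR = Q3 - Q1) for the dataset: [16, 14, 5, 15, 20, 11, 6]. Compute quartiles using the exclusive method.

10

Step 1: Sort the data: [5, 6, 11, 14, 15, 16, 20]
Step 2: n = 7
Step 3: Using the exclusive quartile method:
  Q1 = 6
  Q2 (median) = 14
  Q3 = 16
  IQR = Q3 - Q1 = 16 - 6 = 10
Step 4: IQR = 10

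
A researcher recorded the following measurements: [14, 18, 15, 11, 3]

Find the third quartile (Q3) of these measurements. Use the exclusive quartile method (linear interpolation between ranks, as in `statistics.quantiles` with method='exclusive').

16.5

Step 1: Sort the data: [3, 11, 14, 15, 18]
Step 2: n = 5
Step 3: Using the exclusive quartile method:
  Q1 = 7
  Q2 (median) = 14
  Q3 = 16.5
  IQR = Q3 - Q1 = 16.5 - 7 = 9.5
Step 4: Q3 = 16.5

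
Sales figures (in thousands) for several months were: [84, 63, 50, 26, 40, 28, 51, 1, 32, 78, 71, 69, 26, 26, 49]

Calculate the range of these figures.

83

Step 1: Identify the maximum value: max = 84
Step 2: Identify the minimum value: min = 1
Step 3: Range = max - min = 84 - 1 = 83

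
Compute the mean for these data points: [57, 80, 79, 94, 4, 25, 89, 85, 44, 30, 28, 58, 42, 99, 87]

60.0667

Step 1: Sum all values: 57 + 80 + 79 + 94 + 4 + 25 + 89 + 85 + 44 + 30 + 28 + 58 + 42 + 99 + 87 = 901
Step 2: Count the number of values: n = 15
Step 3: Mean = sum / n = 901 / 15 = 60.0667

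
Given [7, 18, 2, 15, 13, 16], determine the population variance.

31.1389

Step 1: Compute the mean: (7 + 18 + 2 + 15 + 13 + 16) / 6 = 11.8333
Step 2: Compute squared deviations from the mean:
  (7 - 11.8333)^2 = 23.3611
  (18 - 11.8333)^2 = 38.0278
  (2 - 11.8333)^2 = 96.6944
  (15 - 11.8333)^2 = 10.0278
  (13 - 11.8333)^2 = 1.3611
  (16 - 11.8333)^2 = 17.3611
Step 3: Sum of squared deviations = 186.8333
Step 4: Population variance = 186.8333 / 6 = 31.1389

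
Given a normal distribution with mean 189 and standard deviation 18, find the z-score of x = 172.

-0.9444

Step 1: Recall the z-score formula: z = (x - mu) / sigma
Step 2: Substitute values: z = (172 - 189) / 18
Step 3: z = -17 / 18 = -0.9444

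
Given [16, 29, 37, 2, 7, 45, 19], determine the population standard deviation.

14.5055

Step 1: Compute the mean: 22.1429
Step 2: Sum of squared deviations from the mean: 1472.8571
Step 3: Population variance = 1472.8571 / 7 = 210.4082
Step 4: Standard deviation = sqrt(210.4082) = 14.5055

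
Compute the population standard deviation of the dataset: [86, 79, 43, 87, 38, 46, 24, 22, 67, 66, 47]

22.267

Step 1: Compute the mean: 55
Step 2: Sum of squared deviations from the mean: 5454
Step 3: Population variance = 5454 / 11 = 495.8182
Step 4: Standard deviation = sqrt(495.8182) = 22.267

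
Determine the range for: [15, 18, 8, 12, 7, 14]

11

Step 1: Identify the maximum value: max = 18
Step 2: Identify the minimum value: min = 7
Step 3: Range = max - min = 18 - 7 = 11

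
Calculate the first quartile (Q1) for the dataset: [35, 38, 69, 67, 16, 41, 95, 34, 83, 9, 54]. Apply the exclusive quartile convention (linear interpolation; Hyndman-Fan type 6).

34

Step 1: Sort the data: [9, 16, 34, 35, 38, 41, 54, 67, 69, 83, 95]
Step 2: n = 11
Step 3: Using the exclusive quartile method:
  Q1 = 34
  Q2 (median) = 41
  Q3 = 69
  IQR = Q3 - Q1 = 69 - 34 = 35
Step 4: Q1 = 34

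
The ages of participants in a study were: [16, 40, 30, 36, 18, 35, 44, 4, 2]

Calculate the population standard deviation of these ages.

14.6515

Step 1: Compute the mean: 25
Step 2: Sum of squared deviations from the mean: 1932
Step 3: Population variance = 1932 / 9 = 214.6667
Step 4: Standard deviation = sqrt(214.6667) = 14.6515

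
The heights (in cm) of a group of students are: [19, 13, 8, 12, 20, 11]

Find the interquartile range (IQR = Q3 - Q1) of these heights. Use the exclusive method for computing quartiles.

9

Step 1: Sort the data: [8, 11, 12, 13, 19, 20]
Step 2: n = 6
Step 3: Using the exclusive quartile method:
  Q1 = 10.25
  Q2 (median) = 12.5
  Q3 = 19.25
  IQR = Q3 - Q1 = 19.25 - 10.25 = 9
Step 4: IQR = 9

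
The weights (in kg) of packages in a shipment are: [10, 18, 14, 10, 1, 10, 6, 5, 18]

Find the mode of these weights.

10

Step 1: Count the frequency of each value:
  1: appears 1 time(s)
  5: appears 1 time(s)
  6: appears 1 time(s)
  10: appears 3 time(s)
  14: appears 1 time(s)
  18: appears 2 time(s)
Step 2: The value 10 appears most frequently (3 times).
Step 3: Mode = 10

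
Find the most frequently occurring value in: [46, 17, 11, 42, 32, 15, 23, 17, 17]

17

Step 1: Count the frequency of each value:
  11: appears 1 time(s)
  15: appears 1 time(s)
  17: appears 3 time(s)
  23: appears 1 time(s)
  32: appears 1 time(s)
  42: appears 1 time(s)
  46: appears 1 time(s)
Step 2: The value 17 appears most frequently (3 times).
Step 3: Mode = 17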